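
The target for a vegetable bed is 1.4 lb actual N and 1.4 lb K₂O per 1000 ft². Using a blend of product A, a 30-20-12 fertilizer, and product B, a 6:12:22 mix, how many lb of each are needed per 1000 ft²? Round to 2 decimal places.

3.81 lb product A, 4.29 lb product B

Per-1000 ft² balance (a = product A, b = product B):
N: 0.3·a + 0.06·b = 1.4
K₂O: 0.12·a + 0.22·b = 1.4
Eliminate a: (row1) − 0.3/0.12·(row2) → -0.49·b = -2.1, so b = 4.28571.
Back-substitute: a = (1.4 − 0.06·4.28571) / 0.3 = 3.80952.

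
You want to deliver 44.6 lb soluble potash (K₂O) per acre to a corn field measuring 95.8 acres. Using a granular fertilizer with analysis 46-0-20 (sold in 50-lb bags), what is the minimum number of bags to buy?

Product per acre = 44.6 / 20% = 223 lb.
Total product = 223 × 95.8 = 21363.4 lb.
Bags = ⌈21363.4 / 50⌉ = 428.

428 bags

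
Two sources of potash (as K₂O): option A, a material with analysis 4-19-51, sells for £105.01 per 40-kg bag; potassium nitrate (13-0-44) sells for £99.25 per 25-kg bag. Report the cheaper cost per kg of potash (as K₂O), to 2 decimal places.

£5.15 per kg K₂O (option A)

option A: K₂O per bag = 40 × 51% = 20.4 kg; cost = 105.01 / 20.4 = £5.1475/kg K₂O.
potassium nitrate: K₂O per bag = 25 × 44% = 11 kg; cost = 99.25 / 11 = £9.0227/kg K₂O.
option A is cheaper.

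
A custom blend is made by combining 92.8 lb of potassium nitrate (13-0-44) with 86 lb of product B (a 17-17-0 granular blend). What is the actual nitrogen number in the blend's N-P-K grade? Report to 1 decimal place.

14.9% N

Total mass = 92.8 + 86 = 178.8 lb.
N mass = 13%×92.8 + 17%×86 = 26.684 lb.
% N = 26.684 / 178.8 = 14.9239%.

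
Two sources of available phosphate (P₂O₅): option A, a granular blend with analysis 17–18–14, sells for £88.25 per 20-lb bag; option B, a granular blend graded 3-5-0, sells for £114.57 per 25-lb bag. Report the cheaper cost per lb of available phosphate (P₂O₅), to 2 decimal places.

option A: P₂O₅ per bag = 20 × 18% = 3.6 lb; cost = 88.25 / 3.6 = £24.5139/lb P₂O₅.
option B: P₂O₅ per bag = 25 × 5% = 1.25 lb; cost = 114.57 / 1.25 = £91.6560/lb P₂O₅.
option A is cheaper.

£24.51 per lb P₂O₅ (option A)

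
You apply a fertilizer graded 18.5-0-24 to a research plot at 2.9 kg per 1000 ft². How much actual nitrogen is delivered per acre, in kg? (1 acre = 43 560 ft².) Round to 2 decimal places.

23.37 kg N per acre

nitrogen per 1000 ft² = 2.9 × 18.5% = 0.5365 kg.
Convert to per acre: 0.5365 × 43.56 = 23.3699 kg.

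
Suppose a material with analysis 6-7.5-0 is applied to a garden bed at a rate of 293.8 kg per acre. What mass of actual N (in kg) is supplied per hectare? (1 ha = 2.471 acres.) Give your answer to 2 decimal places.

43.56 kg N per hectare

nitrogen per acre = 293.8 × 6% = 17.628 kg.
Convert to per hectare: 17.628 × 2.471 = 43.5588 kg.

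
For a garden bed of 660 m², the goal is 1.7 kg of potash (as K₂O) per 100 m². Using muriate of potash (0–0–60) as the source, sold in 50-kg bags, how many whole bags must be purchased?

Product per 100 m² = 1.7 / 60% = 2.83333 kg.
Total product = 2.83333 × 660 / 100 = 18.7 kg.
Bags = ⌈18.7 / 50⌉ = 1.

1 bags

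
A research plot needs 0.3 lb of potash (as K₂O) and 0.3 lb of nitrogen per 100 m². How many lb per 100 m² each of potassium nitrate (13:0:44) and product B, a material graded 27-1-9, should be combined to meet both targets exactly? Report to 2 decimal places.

0.50 lb potassium nitrate, 0.87 lb product B

Per-100 m² balance (a = potassium nitrate, b = product B):
K₂O: 0.44·a + 0.09·b = 0.3
N: 0.13·a + 0.27·b = 0.3
Eliminate a: (row1) − 0.44/0.13·(row2) → -0.823846·b = -0.715385, so b = 0.868347.
Back-substitute: a = (0.3 − 0.09·0.868347) / 0.44 = 0.504202.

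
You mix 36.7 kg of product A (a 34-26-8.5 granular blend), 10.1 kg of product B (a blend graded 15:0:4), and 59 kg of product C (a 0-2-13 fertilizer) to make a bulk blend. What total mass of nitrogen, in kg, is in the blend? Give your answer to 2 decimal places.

13.99 kg N

N mass = 34%×36.7 + 15%×10.1 + 0%×59 = 13.993 kg.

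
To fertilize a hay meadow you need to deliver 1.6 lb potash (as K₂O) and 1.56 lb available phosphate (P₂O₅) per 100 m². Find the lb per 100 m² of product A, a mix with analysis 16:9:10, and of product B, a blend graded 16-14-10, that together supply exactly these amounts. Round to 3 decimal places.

13.600 lb product A, 2.400 lb product B

With a, b = lb per 100 m² of product A and product B:
K₂O: 0.1·a + 0.1·b = 1.6
P₂O₅: 0.09·a + 0.14·b = 1.56
Eliminate b: (row1) − 0.1/0.14·(row2) → 0.0357143·a = 0.485714, so a = 13.6.
Then b = (1.56 − 0.09·13.6) / 0.14 = 2.4.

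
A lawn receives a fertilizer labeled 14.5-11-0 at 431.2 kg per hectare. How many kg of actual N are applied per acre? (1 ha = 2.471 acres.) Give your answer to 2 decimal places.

nitrogen per hectare = 431.2 × 14.5% = 62.524 kg.
Convert to per acre: 62.524 × 0.404694 = 25.3031 kg.

25.30 kg N per acre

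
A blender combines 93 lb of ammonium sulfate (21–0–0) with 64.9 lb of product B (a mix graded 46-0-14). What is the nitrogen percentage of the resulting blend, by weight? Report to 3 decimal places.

Total mass = 93 + 64.9 = 157.9 lb.
N mass = 21%×93 + 46%×64.9 = 49.384 lb.
% N = 49.384 / 157.9 = 31.27549%.

31.275% N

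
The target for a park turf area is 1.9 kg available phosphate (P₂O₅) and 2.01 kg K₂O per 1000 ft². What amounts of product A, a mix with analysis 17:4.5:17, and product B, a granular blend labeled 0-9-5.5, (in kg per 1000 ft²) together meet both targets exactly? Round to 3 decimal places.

5.957 kg product A, 18.133 kg product B

With a, b = kg per 1000 ft² of product A and product B:
P₂O₅: 0.045·a + 0.09·b = 1.9
K₂O: 0.17·a + 0.055·b = 2.01
Eliminate b: (row1) − 0.09/0.055·(row2) → -0.233182·a = -1.38909, so a = 5.95712.
Then b = (2.01 − 0.17·5.95712) / 0.055 = 18.1326.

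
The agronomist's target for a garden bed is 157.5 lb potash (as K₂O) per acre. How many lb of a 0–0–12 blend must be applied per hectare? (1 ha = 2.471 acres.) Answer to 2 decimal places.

3243.19 lb of product per hectare

Product per acre = 157.5 / 12% = 1312.5 lb.
Convert to per hectare: 1312.5 × 2.471 = 3243.188 lb.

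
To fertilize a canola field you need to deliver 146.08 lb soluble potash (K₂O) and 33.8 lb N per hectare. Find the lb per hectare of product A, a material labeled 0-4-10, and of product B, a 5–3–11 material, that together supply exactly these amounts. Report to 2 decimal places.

717.20 lb product A, 676.00 lb product B

Let a = lb of product A, b = lb of product B (per hectare).
K₂O: 0.1·a + 0.11·b = 146.08
N: 0·a + 0.05·b = 33.8
Solving simultaneously: a = 717.2, b = 676.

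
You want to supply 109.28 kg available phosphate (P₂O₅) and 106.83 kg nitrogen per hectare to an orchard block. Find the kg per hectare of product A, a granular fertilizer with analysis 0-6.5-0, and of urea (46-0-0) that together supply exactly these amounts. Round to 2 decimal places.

1681.23 kg product A, 232.24 kg urea

Let a = kg of product A, b = kg of urea (per hectare).
P₂O₅: 0.065·a + 0·b = 109.28
N: 0·a + 0.46·b = 106.83
Solving simultaneously: a = 1681.231, b = 232.239.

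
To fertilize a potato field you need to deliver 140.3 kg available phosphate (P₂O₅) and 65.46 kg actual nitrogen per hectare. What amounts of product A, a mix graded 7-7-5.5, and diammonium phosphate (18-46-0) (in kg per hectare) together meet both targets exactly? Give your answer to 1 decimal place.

247.8 kg product A, 267.3 kg diammonium phosphate

Let a = kg of product A, b = kg of diammonium phosphate (per hectare).
P₂O₅: 0.07·a + 0.46·b = 140.3
N: 0.07·a + 0.18·b = 65.46
Solving simultaneously: a = 247.837, b = 267.286.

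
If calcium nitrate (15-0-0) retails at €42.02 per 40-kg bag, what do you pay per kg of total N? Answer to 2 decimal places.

€7.00 per kg N

N in bag = 40 × 15% = 6 kg.
Cost per kg N = €42.02 / 6 = €7.0033.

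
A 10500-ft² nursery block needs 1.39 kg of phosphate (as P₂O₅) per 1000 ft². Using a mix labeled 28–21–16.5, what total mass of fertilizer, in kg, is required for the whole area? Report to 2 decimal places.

Product per 1000 ft² = 1.39 / 21% = 6.61905 kg.
Total product = 6.61905 × 10500 / 1000 = 69.5 kg.

69.50 kg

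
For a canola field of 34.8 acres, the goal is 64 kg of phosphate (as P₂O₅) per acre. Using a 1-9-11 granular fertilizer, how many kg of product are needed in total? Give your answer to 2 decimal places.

Product per acre = 64 / 9% = 711.111 kg.
Total product = 711.111 × 34.8 = 24746.667 kg.

24746.67 kg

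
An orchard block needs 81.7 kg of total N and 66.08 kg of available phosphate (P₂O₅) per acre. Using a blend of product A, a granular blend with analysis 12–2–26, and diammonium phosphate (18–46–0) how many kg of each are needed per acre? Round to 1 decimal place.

497.8 kg product A, 122.0 kg diammonium phosphate

Let a = kg of product A, b = kg of diammonium phosphate (per acre).
N: 0.12·a + 0.18·b = 81.7
P₂O₅: 0.02·a + 0.46·b = 66.08
Eliminate b: (row1) − 0.18/0.46·(row2) → 0.112174·a = 55.8426, so a = 497.822.
Then b = (66.08 − 0.02·497.822) / 0.46 = 122.008.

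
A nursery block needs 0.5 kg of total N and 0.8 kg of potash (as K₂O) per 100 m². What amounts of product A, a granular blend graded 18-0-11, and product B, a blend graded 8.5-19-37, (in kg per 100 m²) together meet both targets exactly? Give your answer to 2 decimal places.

2.04 kg product A, 1.55 kg product B

With a, b = kg per 100 m² of product A and product B:
N: 0.18·a + 0.085·b = 0.5
K₂O: 0.11·a + 0.37·b = 0.8
Solving simultaneously: a = 2.04367, b = 1.55459.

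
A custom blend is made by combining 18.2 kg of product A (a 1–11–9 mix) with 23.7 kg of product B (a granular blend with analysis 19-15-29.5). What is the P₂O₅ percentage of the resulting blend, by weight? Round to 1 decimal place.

Total mass = 18.2 + 23.7 = 41.9 kg.
P₂O₅ mass = 11%×18.2 + 15%×23.7 = 5.557 kg.
% P₂O₅ = 5.557 / 41.9 = 13.2625%.

13.3% P₂O₅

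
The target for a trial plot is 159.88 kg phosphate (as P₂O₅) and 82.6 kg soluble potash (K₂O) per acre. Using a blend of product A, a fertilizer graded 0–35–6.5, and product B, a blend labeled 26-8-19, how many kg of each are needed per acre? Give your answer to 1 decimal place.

387.8 kg product A, 302.1 kg product B

Let a = kg of product A, b = kg of product B (per acre).
P₂O₅: 0.35·a + 0.08·b = 159.88
K₂O: 0.065·a + 0.19·b = 82.6
Eliminate a: (row1) − 0.35/0.065·(row2) → -0.943077·b = -284.889, so b = 302.085.
Back-substitute: a = (159.88 − 0.08·302.085) / 0.35 = 387.752.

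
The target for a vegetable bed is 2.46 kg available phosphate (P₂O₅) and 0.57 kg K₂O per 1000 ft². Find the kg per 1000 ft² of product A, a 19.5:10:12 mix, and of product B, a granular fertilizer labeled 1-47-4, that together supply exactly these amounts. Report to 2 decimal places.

Per-1000 ft² balance (a = product A, b = product B):
P₂O₅: 0.1·a + 0.47·b = 2.46
K₂O: 0.12·a + 0.04·b = 0.57
Solving simultaneously: a = 3.23473, b = 4.5458.

3.23 kg product A, 4.55 kg product B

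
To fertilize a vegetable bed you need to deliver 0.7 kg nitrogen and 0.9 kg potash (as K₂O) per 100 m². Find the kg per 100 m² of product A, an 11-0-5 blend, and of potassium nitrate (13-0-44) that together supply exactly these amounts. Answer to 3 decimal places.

Per-100 m² balance (a = product A, b = potassium nitrate):
N: 0.11·a + 0.13·b = 0.7
K₂O: 0.05·a + 0.44·b = 0.9
Eliminate b: (row1) − 0.13/0.44·(row2) → 0.0952273·a = 0.434091, so a = 4.55847.
Then b = (0.9 − 0.05·4.55847) / 0.44 = 1.52745.

4.558 kg product A, 1.527 kg potassium nitrate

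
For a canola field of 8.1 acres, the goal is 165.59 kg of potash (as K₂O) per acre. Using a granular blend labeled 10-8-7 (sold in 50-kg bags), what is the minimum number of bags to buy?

Product per acre = 165.59 / 7% = 2365.57 kg.
Total product = 2365.57 × 8.1 = 19161.1 kg.
Bags = ⌈19161.1 / 50⌉ = 384.

384 bags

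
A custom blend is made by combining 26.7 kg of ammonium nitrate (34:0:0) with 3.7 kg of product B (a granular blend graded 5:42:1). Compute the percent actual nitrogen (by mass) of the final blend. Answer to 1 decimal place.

30.5% N

Total mass = 26.7 + 3.7 = 30.4 kg.
N mass = 34%×26.7 + 5%×3.7 = 9.263 kg.
% N = 9.263 / 30.4 = 30.4704%.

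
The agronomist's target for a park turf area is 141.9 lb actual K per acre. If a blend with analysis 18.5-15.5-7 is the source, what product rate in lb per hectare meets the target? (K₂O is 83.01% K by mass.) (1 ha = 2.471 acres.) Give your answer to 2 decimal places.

As K₂O: 141.9 / 0.8301 = 170.943 lb per acre.
Product per acre = 170.943 / 7% = 2442.05 lb.
Convert to per hectare: 2442.05 × 2.471 = 6034.297 lb.

6034.30 lb of product per hectare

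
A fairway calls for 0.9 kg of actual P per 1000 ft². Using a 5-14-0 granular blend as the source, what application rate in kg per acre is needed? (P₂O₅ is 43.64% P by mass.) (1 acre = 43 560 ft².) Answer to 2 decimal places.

As P₂O₅: 0.9 / 0.4364 = 2.06233 kg per 1000 ft².
Product per 1000 ft² = 2.06233 / 14% = 14.7309 kg.
Convert to per acre: 14.7309 × 43.56 = 641.679 kg.

641.68 kg of product per acre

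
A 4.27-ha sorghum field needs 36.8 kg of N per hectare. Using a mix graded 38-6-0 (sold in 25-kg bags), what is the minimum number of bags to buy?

17 bags

Product per hectare = 36.8 / 38% = 96.8421 kg.
Total product = 96.8421 × 4.27 = 413.516 kg.
Bags = ⌈413.516 / 25⌉ = 17.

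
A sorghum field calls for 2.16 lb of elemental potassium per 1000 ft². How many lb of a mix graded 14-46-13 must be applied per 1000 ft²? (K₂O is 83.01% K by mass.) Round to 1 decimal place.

As K₂O: 2.16 / 0.8301 = 2.6021 lb per 1000 ft².
Product per 1000 ft² = 2.6021 / 13% = 20.0161 lb.

20.0 lb of product per thousand sq ft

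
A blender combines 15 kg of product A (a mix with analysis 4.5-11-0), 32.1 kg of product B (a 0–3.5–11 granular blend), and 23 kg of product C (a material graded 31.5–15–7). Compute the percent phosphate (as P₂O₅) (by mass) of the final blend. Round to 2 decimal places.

Total mass = 15 + 32.1 + 23 = 70.1 kg.
P₂O₅ mass = 11%×15 + 3.5%×32.1 + 15%×23 = 6.2235 kg.
% P₂O₅ = 6.2235 / 70.1 = 8.87803%.

8.88% P₂O₅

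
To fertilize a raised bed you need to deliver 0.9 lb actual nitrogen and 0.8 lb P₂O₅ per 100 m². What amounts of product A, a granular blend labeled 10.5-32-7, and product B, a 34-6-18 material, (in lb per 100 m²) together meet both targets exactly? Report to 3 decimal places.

Per-100 m² balance (a = product A, b = product B):
N: 0.105·a + 0.34·b = 0.9
P₂O₅: 0.32·a + 0.06·b = 0.8
Solving simultaneously: a = 2.12683, b = 1.99024.

2.127 lb product A, 1.990 lb product B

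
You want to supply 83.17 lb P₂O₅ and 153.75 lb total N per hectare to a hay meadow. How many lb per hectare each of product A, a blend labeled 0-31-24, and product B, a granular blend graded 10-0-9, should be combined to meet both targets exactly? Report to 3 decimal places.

With a, b = lb per hectare of product A and product B:
P₂O₅: 0.31·a + 0·b = 83.17
N: 0·a + 0.1·b = 153.75
Solving simultaneously: a = 268.2903, b = 1537.5.

268.290 lb product A, 1537.500 lb product B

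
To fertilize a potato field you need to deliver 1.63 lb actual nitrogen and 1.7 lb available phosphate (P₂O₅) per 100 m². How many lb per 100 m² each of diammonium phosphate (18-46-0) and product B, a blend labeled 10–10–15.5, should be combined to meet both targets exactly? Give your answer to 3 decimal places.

0.250 lb diammonium phosphate, 15.850 lb product B

Per-100 m² balance (a = diammonium phosphate, b = product B):
N: 0.18·a + 0.1·b = 1.63
P₂O₅: 0.46·a + 0.1·b = 1.7
Eliminate a: (row1) − 0.18/0.46·(row2) → 0.0608696·b = 0.964783, so b = 15.85.
Back-substitute: a = (1.63 − 0.1·15.85) / 0.18 = 0.25.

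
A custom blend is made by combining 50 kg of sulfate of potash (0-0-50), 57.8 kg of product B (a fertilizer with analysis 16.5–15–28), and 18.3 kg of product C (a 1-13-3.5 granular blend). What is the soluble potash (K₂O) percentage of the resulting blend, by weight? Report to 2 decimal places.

33.17% K₂O

Total mass = 50 + 57.8 + 18.3 = 126.1 kg.
K₂O mass = 50%×50 + 28%×57.8 + 3.5%×18.3 = 41.8245 kg.
% K₂O = 41.8245 / 126.1 = 33.1677%.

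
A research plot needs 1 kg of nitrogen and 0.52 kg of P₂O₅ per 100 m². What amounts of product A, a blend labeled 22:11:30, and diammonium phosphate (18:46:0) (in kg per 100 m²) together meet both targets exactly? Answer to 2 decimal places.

Per-100 m² balance (a = product A, b = diammonium phosphate):
N: 0.22·a + 0.18·b = 1
P₂O₅: 0.11·a + 0.46·b = 0.52
From row1: a = (1 − 0.18·b) / 0.22.
Into row2: 0.11·(1 − 0.18·b)/0.22 + 0.46·b = 0.52 → b = 0.0540541, a = 4.50123.

4.50 kg product A, 0.05 kg diammonium phosphate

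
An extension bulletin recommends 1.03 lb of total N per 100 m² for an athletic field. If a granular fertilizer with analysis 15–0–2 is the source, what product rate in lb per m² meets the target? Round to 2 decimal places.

Product per 100 m² = 1.03 / 15% = 6.86667 lb.
Convert to per m²: 6.86667 × 0.01 = 0.0686667 lb.

0.07 lb of product per sq m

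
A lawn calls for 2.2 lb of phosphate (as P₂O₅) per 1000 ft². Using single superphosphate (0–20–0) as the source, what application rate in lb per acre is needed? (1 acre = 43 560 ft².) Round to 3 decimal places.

479.160 lb of product per acre

Product per 1000 ft² = 2.2 / 20% = 11 lb.
Convert to per acre: 11 × 43.56 = 479.16 lb.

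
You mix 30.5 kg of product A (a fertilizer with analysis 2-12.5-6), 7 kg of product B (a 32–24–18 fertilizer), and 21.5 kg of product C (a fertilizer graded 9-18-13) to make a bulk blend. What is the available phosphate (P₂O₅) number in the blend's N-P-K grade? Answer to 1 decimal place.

15.9% P₂O₅

Total mass = 30.5 + 7 + 21.5 = 59 kg.
P₂O₅ mass = 12.5%×30.5 + 24%×7 + 18%×21.5 = 9.3625 kg.
% P₂O₅ = 9.3625 / 59 = 15.8686%.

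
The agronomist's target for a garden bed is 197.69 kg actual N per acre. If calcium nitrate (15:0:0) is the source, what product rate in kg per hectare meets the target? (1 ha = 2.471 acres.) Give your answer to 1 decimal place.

Product per acre = 197.69 / 15% = 1317.93 kg.
Convert to per hectare: 1317.93 × 2.471 = 3256.61 kg.

3256.6 kg of product per hectare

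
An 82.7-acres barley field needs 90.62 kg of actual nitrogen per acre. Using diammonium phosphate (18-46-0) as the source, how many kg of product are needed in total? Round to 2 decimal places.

41634.86 kg

Product per acre = 90.62 / 18% = 503.444 kg.
Total product = 503.444 × 82.7 = 41634.856 kg.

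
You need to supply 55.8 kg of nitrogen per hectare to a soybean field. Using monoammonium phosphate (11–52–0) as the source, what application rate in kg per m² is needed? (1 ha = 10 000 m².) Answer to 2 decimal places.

0.05 kg of product per sq m

Product per hectare = 55.8 / 11% = 507.273 kg.
Convert to per m²: 507.273 × 0.0001 = 0.0507273 kg.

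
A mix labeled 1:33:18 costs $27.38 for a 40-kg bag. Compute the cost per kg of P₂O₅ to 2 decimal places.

P₂O₅ in bag = 40 × 33% = 13.2 kg.
Cost per kg P₂O₅ = $27.38 / 13.2 = $2.0742.

$2.07 per kg P₂O₅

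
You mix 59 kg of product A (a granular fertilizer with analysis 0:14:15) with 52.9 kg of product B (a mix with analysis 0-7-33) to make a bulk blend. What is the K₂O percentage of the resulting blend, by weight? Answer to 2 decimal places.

23.51% K₂O

Total mass = 59 + 52.9 = 111.9 kg.
K₂O mass = 15%×59 + 33%×52.9 = 26.307 kg.
% K₂O = 26.307 / 111.9 = 23.5094%.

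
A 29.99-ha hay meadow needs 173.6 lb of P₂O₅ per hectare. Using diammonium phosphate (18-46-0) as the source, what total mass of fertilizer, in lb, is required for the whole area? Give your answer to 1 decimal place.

Product per hectare = 173.6 / 46% = 377.391 lb.
Total product = 377.391 × 29.99 = 11317.97 lb.

11318.0 lb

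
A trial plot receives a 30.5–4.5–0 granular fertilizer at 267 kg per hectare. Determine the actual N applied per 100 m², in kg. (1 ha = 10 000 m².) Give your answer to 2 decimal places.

nitrogen per hectare = 267 × 30.5% = 81.435 kg.
Convert to per 100 m²: 81.435 × 0.01 = 0.81435 kg.

0.81 kg N per hundred sq m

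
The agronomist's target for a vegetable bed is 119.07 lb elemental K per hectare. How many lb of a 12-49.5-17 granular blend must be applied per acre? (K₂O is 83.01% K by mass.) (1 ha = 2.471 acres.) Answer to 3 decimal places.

341.468 lb of product per acre

As K₂O: 119.07 / 0.8301 = 143.441 lb per hectare.
Product per hectare = 143.441 / 17% = 843.768 lb.
Convert to per acre: 843.768 × 0.404694 = 341.4682 lb.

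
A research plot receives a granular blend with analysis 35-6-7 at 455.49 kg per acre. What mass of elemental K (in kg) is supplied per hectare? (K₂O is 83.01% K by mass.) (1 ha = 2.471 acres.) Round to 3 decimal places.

65.400 kg K per hectare

K₂O per acre = 455.49 × 7% = 31.8843 kg.
Elemental K = 31.8843 × 0.8301 = 26.4672 kg per acre.
Convert to per hectare: 26.4672 × 2.471 = 65.4003 kg.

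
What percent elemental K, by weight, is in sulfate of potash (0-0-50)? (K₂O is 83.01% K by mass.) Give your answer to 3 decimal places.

%K = 50 × 0.8301 = 41.505%.

41.505% K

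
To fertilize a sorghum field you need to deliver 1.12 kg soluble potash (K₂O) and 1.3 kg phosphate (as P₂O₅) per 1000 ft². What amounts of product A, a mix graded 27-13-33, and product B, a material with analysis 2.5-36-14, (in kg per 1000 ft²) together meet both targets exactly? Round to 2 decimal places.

Per-1000 ft² balance (a = product A, b = product B):
K₂O: 0.33·a + 0.14·b = 1.12
P₂O₅: 0.13·a + 0.36·b = 1.3
Solving simultaneously: a = 2.19881, b = 2.8171.

2.20 kg product A, 2.82 kg product B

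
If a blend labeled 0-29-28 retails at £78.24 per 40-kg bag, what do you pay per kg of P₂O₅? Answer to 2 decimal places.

£6.74 per kg P₂O₅

P₂O₅ in bag = 40 × 29% = 11.6 kg.
Cost per kg P₂O₅ = £78.24 / 11.6 = £6.7448.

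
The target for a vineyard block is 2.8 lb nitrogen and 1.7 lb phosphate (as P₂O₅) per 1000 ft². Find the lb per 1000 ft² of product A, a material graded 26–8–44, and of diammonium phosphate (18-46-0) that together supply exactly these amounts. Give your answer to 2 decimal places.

9.33 lb product A, 2.07 lb diammonium phosphate

With a, b = lb per 1000 ft² of product A and diammonium phosphate:
N: 0.26·a + 0.18·b = 2.8
P₂O₅: 0.08·a + 0.46·b = 1.7
Eliminate a: (row1) − 0.26/0.08·(row2) → -1.315·b = -2.725, so b = 2.07224.
Back-substitute: a = (2.8 − 0.18·2.07224) / 0.26 = 9.3346.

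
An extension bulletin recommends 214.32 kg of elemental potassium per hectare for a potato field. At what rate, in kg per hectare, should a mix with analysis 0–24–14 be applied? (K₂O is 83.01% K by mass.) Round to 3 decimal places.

As K₂O: 214.32 / 0.8301 = 258.186 kg per hectare.
Product per hectare = 258.186 / 14% = 1844.18401 kg.

1844.184 kg of product per hectare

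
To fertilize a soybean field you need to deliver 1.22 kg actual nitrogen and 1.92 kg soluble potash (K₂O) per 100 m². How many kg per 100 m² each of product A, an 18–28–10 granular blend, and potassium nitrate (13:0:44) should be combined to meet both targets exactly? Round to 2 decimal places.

4.34 kg product A, 3.38 kg potassium nitrate

With a, b = kg per 100 m² of product A and potassium nitrate:
N: 0.18·a + 0.13·b = 1.22
K₂O: 0.1·a + 0.44·b = 1.92
Eliminate a: (row1) − 0.18/0.1·(row2) → -0.662·b = -2.236, so b = 3.37764.
Back-substitute: a = (1.22 − 0.13·3.37764) / 0.18 = 4.33837.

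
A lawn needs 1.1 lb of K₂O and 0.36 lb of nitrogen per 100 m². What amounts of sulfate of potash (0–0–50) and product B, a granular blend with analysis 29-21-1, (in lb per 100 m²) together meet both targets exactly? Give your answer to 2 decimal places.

Per-100 m² balance (a = sulfate of potash, b = product B):
K₂O: 0.5·a + 0.01·b = 1.1
N: 0·a + 0.29·b = 0.36
Solving simultaneously: a = 2.17517, b = 1.24138.

2.18 lb sulfate of potash, 1.24 lb product B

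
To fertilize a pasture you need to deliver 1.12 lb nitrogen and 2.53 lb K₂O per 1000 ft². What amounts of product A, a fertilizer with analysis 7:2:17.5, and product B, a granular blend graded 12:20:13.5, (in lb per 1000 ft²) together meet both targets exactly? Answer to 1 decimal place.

Per-1000 ft² balance (a = product A, b = product B):
N: 0.07·a + 0.12·b = 1.12
K₂O: 0.175·a + 0.135·b = 2.53
From row1: a = (1.12 − 0.12·b) / 0.07.
Into row2: 0.175·(1.12 − 0.12·b)/0.07 + 0.135·b = 2.53 → b = 1.63636, a = 13.1948.

13.2 lb product A, 1.6 lb product B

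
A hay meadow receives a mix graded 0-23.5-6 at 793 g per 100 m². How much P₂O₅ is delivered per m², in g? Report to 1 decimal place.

P₂O₅ per 100 m² = 793 × 23.5% = 186.355 g.
Convert to per m²: 186.355 × 0.01 = 1.86355 g.

1.9 g P₂O₅ per sq m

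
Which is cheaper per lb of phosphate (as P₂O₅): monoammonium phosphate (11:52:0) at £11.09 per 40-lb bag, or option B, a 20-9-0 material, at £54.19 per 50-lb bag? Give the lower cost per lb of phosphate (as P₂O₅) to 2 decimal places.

£0.53 per lb P₂O₅ (monoammonium phosphate)

monoammonium phosphate: P₂O₅ per bag = 40 × 52% = 20.8 lb; cost = 11.09 / 20.8 = £0.5332/lb P₂O₅.
option B: P₂O₅ per bag = 50 × 9% = 4.5 lb; cost = 54.19 / 4.5 = £12.0422/lb P₂O₅.
monoammonium phosphate is cheaper.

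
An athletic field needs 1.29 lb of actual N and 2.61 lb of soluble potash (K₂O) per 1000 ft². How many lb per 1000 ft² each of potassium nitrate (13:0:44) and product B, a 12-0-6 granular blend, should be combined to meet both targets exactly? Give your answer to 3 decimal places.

5.240 lb potassium nitrate, 5.073 lb product B

Per-1000 ft² balance (a = potassium nitrate, b = product B):
N: 0.13·a + 0.12·b = 1.29
K₂O: 0.44·a + 0.06·b = 2.61
Eliminate b: (row1) − 0.12/0.06·(row2) → -0.75·a = -3.93, so a = 5.24.
Then b = (2.61 − 0.44·5.24) / 0.06 = 5.07333.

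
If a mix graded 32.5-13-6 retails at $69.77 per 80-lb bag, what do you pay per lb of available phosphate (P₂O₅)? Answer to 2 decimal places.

$6.71 per lb P₂O₅

P₂O₅ in bag = 80 × 13% = 10.4 lb.
Cost per lb P₂O₅ = $69.77 / 10.4 = $6.7087.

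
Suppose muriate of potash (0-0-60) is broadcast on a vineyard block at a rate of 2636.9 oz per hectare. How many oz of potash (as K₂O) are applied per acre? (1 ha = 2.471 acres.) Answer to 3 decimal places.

K₂O per hectare = 2636.9 × 60% = 1582.14 oz.
Convert to per acre: 1582.14 × 0.404694 = 640.2833 oz.

640.283 oz K₂O per acre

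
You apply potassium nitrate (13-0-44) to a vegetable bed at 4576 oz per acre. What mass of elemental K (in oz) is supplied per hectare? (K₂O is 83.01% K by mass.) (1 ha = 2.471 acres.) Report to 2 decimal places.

4129.92 oz K per hectare

K₂O per acre = 4576 × 44% = 2013.44 oz.
Elemental K = 2013.44 × 0.8301 = 1671.36 oz per acre.
Convert to per hectare: 1671.36 × 2.471 = 4129.922 oz.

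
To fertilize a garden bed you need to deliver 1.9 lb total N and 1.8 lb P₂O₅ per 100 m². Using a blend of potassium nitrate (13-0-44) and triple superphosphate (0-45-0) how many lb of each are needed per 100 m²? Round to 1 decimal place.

With a, b = lb per 100 m² of potassium nitrate and triple superphosphate:
N: 0.13·a + 0·b = 1.9
P₂O₅: 0·a + 0.45·b = 1.8
Solving simultaneously: a = 14.6154, b = 4.

14.6 lb potassium nitrate, 4.0 lb triple superphosphate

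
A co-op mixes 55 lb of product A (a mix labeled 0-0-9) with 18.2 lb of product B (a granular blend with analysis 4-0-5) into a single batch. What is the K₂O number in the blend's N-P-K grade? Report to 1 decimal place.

Total mass = 55 + 18.2 = 73.2 lb.
K₂O mass = 9%×55 + 5%×18.2 = 5.86 lb.
% K₂O = 5.86 / 73.2 = 8.00546%.

8.0% K₂O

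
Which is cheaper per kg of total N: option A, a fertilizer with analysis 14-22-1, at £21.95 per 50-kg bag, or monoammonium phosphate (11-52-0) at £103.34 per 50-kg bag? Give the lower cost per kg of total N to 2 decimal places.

£3.14 per kg N (option A)

option A: N per bag = 50 × 14% = 7 kg; cost = 21.95 / 7 = £3.1357/kg N.
monoammonium phosphate: N per bag = 50 × 11% = 5.5 kg; cost = 103.34 / 5.5 = £18.7891/kg N.
option A is cheaper.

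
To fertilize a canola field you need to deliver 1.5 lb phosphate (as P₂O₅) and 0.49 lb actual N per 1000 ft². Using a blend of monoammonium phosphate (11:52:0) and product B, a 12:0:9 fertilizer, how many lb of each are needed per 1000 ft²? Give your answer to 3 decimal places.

2.885 lb monoammonium phosphate, 1.439 lb product B

Let a = lb of monoammonium phosphate, b = lb of product B (per 1000 ft²).
P₂O₅: 0.52·a + 0·b = 1.5
N: 0.11·a + 0.12·b = 0.49
Eliminate a: (row1) − 0.52/0.11·(row2) → -0.567273·b = -0.816364, so b = 1.4391.
Back-substitute: a = (1.5 − 0·1.4391) / 0.52 = 2.88462.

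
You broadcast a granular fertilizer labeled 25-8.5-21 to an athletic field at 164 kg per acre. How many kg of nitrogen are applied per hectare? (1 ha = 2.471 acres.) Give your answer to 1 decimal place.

101.3 kg N per hectare

nitrogen per acre = 164 × 25% = 41 kg.
Convert to per hectare: 41 × 2.471 = 101.311 kg.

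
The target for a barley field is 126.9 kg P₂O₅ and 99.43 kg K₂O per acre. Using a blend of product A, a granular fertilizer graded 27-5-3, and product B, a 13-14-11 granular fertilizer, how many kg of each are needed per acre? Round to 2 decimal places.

Per-acre balance (a = product A, b = product B):
P₂O₅: 0.05·a + 0.14·b = 126.9
K₂O: 0.03·a + 0.11·b = 99.43
Eliminate b: (row1) − 0.14/0.11·(row2) → 0.0118182·a = 0.352727, so a = 29.8462.
Then b = (99.43 − 0.03·29.8462) / 0.11 = 895.769.

29.85 kg product A, 895.77 kg product B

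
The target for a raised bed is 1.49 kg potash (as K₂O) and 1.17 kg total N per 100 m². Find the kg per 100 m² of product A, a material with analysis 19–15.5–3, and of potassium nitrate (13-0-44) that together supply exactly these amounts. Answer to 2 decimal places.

Let a = kg of product A, b = kg of potassium nitrate (per 100 m²).
K₂O: 0.03·a + 0.44·b = 1.49
N: 0.19·a + 0.13·b = 1.17
Eliminate b: (row1) − 0.44/0.13·(row2) → -0.613077·a = -2.47, so a = 4.02886.
Then b = (1.17 − 0.19·4.02886) / 0.13 = 3.11167.

4.03 kg product A, 3.11 kg potassium nitrate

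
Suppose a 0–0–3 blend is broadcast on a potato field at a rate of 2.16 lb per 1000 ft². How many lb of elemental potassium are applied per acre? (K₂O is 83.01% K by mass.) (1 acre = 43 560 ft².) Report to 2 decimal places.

2.34 lb K per acre

K₂O per 1000 ft² = 2.16 × 3% = 0.0648 lb.
Elemental K = 0.0648 × 0.8301 = 0.0537905 lb per 1000 ft².
Convert to per acre: 0.0537905 × 43.56 = 2.34311 lb.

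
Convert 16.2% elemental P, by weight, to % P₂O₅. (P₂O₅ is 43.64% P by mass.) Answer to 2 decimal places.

%P₂O₅ = 16.2 / 0.4364 = 37.1219%.

37.12% P₂O₅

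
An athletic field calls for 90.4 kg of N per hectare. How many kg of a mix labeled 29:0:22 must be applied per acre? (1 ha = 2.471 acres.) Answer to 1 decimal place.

126.2 kg of product per acre

Product per hectare = 90.4 / 29% = 311.724 kg.
Convert to per acre: 311.724 × 0.404694 = 126.153 kg.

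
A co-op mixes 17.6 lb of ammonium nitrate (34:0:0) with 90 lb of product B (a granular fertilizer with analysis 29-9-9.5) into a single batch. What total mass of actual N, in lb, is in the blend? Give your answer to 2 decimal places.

N mass = 34%×17.6 + 29%×90 = 32.084 lb.

32.08 lb N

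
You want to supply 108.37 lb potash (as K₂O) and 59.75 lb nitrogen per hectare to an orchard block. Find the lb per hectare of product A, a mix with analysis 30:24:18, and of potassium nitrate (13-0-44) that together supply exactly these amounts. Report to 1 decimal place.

112.4 lb product A, 200.3 lb potassium nitrate

With a, b = lb per hectare of product A and potassium nitrate:
K₂O: 0.18·a + 0.44·b = 108.37
N: 0.3·a + 0.13·b = 59.75
Eliminate b: (row1) − 0.44/0.13·(row2) → -0.835385·a = -93.8608, so a = 112.356.
Then b = (59.75 − 0.3·112.356) / 0.13 = 200.331.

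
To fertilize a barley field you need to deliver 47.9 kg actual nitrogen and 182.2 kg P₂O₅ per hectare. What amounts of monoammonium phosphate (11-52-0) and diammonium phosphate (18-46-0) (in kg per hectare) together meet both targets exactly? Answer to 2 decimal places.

250.28 kg monoammonium phosphate, 113.16 kg diammonium phosphate

Let a = kg of monoammonium phosphate, b = kg of diammonium phosphate (per hectare).
N: 0.11·a + 0.18·b = 47.9
P₂O₅: 0.52·a + 0.46·b = 182.2
Solving simultaneously: a = 250.279, b = 113.163.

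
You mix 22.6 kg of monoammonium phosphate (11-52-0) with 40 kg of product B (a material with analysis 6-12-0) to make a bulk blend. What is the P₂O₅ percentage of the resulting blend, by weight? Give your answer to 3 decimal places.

Total mass = 22.6 + 40 = 62.6 kg.
P₂O₅ mass = 52%×22.6 + 12%×40 = 16.552 kg.
% P₂O₅ = 16.552 / 62.6 = 26.4409%.

26.441% P₂O₅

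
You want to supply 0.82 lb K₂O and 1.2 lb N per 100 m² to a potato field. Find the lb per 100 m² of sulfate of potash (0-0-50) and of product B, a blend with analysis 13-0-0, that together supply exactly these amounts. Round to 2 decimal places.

1.64 lb sulfate of potash, 9.23 lb product B

With a, b = lb per 100 m² of sulfate of potash and product B:
K₂O: 0.5·a + 0·b = 0.82
N: 0·a + 0.13·b = 1.2
Solving simultaneously: a = 1.64, b = 9.23077.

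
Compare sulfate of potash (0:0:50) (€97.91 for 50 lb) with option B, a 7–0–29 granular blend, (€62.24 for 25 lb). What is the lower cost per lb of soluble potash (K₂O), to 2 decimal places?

sulfate of potash: K₂O per bag = 50 × 50% = 25 lb; cost = 97.91 / 25 = €3.9164/lb K₂O.
option B: K₂O per bag = 25 × 29% = 7.25 lb; cost = 62.24 / 7.25 = €8.5848/lb K₂O.
sulfate of potash is cheaper.

€3.92 per lb K₂O (sulfate of potash)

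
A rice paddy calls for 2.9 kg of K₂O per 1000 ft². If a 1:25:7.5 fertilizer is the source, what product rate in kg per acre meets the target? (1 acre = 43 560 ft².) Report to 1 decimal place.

1684.3 kg of product per acre

Product per 1000 ft² = 2.9 / 7.5% = 38.6667 kg.
Convert to per acre: 38.6667 × 43.56 = 1684.32 kg.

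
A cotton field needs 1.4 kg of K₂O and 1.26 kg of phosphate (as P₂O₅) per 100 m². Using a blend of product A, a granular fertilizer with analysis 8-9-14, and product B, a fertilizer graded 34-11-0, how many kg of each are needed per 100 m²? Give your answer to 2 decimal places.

10.00 kg product A, 3.27 kg product B

With a, b = kg per 100 m² of product A and product B:
K₂O: 0.14·a + 0·b = 1.4
P₂O₅: 0.09·a + 0.11·b = 1.26
Solving simultaneously: a = 10, b = 3.27273.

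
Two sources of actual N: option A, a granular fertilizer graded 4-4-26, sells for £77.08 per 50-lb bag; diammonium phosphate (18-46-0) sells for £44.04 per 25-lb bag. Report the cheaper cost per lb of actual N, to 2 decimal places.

£9.79 per lb N (diammonium phosphate)

option A: N per bag = 50 × 4% = 2 lb; cost = 77.08 / 2 = £38.5400/lb N.
diammonium phosphate: N per bag = 25 × 18% = 4.5 lb; cost = 44.04 / 4.5 = £9.7867/lb N.
diammonium phosphate is cheaper.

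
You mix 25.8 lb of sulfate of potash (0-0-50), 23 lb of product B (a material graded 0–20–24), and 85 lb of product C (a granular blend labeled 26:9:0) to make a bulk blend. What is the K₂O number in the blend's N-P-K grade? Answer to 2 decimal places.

13.77% K₂O

Total mass = 25.8 + 23 + 85 = 133.8 lb.
K₂O mass = 50%×25.8 + 24%×23 + 0%×85 = 18.42 lb.
% K₂O = 18.42 / 133.8 = 13.7668%.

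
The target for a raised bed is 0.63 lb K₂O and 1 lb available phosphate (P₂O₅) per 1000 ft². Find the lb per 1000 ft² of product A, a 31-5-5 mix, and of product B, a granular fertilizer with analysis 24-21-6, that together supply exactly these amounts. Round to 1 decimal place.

9.6 lb product A, 2.5 lb product B

With a, b = lb per 1000 ft² of product A and product B:
K₂O: 0.05·a + 0.06·b = 0.63
P₂O₅: 0.05·a + 0.21·b = 1
Eliminate b: (row1) − 0.06/0.21·(row2) → 0.0357143·a = 0.344286, so a = 9.64.
Then b = (1 − 0.05·9.64) / 0.21 = 2.46667.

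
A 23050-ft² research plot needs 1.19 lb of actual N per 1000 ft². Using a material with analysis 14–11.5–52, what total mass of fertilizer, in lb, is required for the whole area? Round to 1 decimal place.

Product per 1000 ft² = 1.19 / 14% = 8.5 lb.
Total product = 8.5 × 23050 / 1000 = 195.925 lb.

195.9 lb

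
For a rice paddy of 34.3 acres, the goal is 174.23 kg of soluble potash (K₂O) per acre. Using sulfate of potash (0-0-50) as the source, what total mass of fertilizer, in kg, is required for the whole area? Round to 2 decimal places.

Product per acre = 174.23 / 50% = 348.46 kg.
Total product = 348.46 × 34.3 = 11952.178 kg.

11952.18 kg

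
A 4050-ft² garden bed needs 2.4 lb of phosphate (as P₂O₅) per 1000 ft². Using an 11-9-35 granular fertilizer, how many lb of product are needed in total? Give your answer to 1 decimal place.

Product per 1000 ft² = 2.4 / 9% = 26.6667 lb.
Total product = 26.6667 × 4050 / 1000 = 108 lb.

108.0 lb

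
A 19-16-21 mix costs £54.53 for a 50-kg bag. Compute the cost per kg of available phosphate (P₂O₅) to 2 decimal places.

P₂O₅ in bag = 50 × 16% = 8 kg.
Cost per kg P₂O₅ = £54.53 / 8 = £6.8163.

£6.82 per kg P₂O₅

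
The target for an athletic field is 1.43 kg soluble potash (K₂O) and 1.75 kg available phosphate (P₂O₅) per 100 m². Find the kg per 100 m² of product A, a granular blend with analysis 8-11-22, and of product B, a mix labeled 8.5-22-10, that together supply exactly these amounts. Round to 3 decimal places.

Let a = kg of product A, b = kg of product B (per 100 m²).
K₂O: 0.22·a + 0.1·b = 1.43
P₂O₅: 0.11·a + 0.22·b = 1.75
Solving simultaneously: a = 3.73262, b = 6.08824.

3.733 kg product A, 6.088 kg product B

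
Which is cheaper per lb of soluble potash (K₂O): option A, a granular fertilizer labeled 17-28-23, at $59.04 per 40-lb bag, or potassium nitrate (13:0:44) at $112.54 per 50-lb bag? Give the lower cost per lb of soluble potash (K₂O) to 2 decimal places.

option A: K₂O per bag = 40 × 23% = 9.2 lb; cost = 59.04 / 9.2 = $6.4174/lb K₂O.
potassium nitrate: K₂O per bag = 50 × 44% = 22 lb; cost = 112.54 / 22 = $5.1155/lb K₂O.
potassium nitrate is cheaper.

$5.12 per lb K₂O (potassium nitrate)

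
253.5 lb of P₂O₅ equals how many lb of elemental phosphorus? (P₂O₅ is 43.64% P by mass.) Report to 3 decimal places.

110.627 lb P

P = 253.5 × 0.4364 = 110.6274 lb.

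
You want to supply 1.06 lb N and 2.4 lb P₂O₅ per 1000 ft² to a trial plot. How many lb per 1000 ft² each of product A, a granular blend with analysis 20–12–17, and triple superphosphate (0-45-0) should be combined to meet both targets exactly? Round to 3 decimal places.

With a, b = lb per 1000 ft² of product A and triple superphosphate:
N: 0.2·a + 0·b = 1.06
P₂O₅: 0.12·a + 0.45·b = 2.4
Solving simultaneously: a = 5.3, b = 3.92.

5.300 lb product A, 3.920 lb triple superphosphate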